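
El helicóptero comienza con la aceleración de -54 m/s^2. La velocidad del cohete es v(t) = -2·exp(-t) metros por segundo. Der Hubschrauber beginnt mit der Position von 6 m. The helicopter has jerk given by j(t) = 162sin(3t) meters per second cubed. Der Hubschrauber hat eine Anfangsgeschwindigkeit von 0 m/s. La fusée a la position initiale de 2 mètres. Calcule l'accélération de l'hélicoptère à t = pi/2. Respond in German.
Wir müssen unsere Gleichung für den Ruck j(t) = 162·sin(3·t) 1-mal integrieren. Die Stammfunktion von dem Ruck ist die Beschleunigung. Mit a(0) = -54 erhalten wir a(t) = -54·cos(3·t). Aus der Gleichung für die Beschleunigung a(t) = -54·cos(3·t), setzen wir t = pi/2 ein und erhalten a = 0.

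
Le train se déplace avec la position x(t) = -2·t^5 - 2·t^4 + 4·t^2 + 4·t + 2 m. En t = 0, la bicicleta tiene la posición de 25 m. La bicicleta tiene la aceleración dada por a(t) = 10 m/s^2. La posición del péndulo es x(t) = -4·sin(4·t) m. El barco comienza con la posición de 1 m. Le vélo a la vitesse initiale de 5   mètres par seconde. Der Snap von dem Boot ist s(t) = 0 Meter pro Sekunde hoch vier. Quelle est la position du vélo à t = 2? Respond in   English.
To solve this, we need to take 2 integrals of our acceleration equation a(t) = 10. The integral of acceleration is velocity. Using v(0) = 5, we get v(t) = 10·t + 5. The integral of velocity, with x(0) = 25, gives position: x(t) = 5·t^2 + 5·t + 25. We have position x(t) = 5·t^2 + 5·t + 25. Substituting t = 2: x(2) = 55.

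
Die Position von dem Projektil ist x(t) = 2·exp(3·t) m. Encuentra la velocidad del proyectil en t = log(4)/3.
Partiendo de la posición x(t) = 2·exp(3·t), tomamos 1 derivada. Tomando d/dt de x(t), encontramos v(t) = 6·exp(3·t). De la ecuación de la velocidad v(t) = 6·exp(3·t), sustituimos t = log(4)/3 para obtener v = 24.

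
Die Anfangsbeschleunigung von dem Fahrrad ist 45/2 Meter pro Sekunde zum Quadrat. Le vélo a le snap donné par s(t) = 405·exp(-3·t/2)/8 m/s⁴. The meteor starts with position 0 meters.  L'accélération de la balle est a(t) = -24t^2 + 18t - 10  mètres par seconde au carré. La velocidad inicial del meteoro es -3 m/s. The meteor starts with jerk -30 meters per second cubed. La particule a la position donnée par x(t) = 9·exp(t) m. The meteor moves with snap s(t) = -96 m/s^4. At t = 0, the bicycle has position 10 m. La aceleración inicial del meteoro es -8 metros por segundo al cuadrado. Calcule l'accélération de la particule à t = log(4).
Pour résoudre ceci, nous devons prendre 2 dérivées de notre équation de la position x(t) = 9·exp(t). La dérivée de la position donne la vitesse: v(t) = 9·exp(t). La dérivée de la vitesse donne l'accélération: a(t) = 9·exp(t). De l'équation de l'accélération a(t) = 9·exp(t), nous substituons t = log(4) pour obtenir a = 36.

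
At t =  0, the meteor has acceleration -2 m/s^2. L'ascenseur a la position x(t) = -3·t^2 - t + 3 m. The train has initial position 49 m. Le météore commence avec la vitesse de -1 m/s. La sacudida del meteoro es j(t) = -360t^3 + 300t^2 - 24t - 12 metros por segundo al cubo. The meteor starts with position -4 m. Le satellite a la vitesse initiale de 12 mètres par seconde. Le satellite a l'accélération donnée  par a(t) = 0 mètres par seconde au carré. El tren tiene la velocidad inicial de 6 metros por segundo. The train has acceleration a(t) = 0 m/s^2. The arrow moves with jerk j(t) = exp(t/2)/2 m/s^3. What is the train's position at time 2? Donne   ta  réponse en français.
Pour résoudre ceci, nous devons prendre 2 intégrales de notre équation de l'accélération a(t) = 0. La primitive de l'accélération, avec v(0) = 6, donne la vitesse: v(t) = 6. En prenant ∫v(t)dt et en appliquant x(0) = 49, nous trouvons x(t) = 6·t + 49. En utilisant x(t) = 6·t + 49 et en substituant t = 2, nous trouvons x = 61.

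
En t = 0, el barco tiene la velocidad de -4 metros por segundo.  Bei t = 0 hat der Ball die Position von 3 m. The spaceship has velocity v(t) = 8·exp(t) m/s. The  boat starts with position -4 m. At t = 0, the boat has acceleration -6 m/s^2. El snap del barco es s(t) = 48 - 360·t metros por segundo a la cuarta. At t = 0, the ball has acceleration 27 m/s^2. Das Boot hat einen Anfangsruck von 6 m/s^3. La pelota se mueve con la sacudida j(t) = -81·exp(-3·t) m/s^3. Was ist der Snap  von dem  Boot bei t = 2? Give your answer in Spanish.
De la ecuación del snap s(t) = 48 - 360·t, sustituimos t = 2 para obtener s = -672.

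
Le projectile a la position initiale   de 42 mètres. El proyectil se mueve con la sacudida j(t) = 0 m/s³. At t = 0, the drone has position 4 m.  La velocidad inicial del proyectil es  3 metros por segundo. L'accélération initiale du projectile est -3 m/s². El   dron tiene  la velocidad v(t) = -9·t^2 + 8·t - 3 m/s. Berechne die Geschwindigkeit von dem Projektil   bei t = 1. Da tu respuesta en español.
Debemos encontrar la integral de nuestra ecuación de la sacudida j(t) = 0 2 veces. La antiderivada de la sacudida es la aceleración. Usando a(0) = -3, obtenemos a(t) = -3. La integral de la aceleración es la velocidad. Usando v(0) = 3, obtenemos v(t) = 3 - 3·t. De la ecuación de la velocidad v(t) = 3 - 3·t, sustituimos t = 1 para obtener v = 0.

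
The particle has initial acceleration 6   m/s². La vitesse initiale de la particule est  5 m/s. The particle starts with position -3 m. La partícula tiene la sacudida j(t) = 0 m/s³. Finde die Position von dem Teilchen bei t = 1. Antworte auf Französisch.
Nous devons intégrer notre équation du jerk j(t) = 0 3 fois. En intégrant le jerk et en utilisant la condition initiale a(0) = 6, nous obtenons a(t) = 6. En prenant ∫a(t)dt et en appliquant v(0) = 5, nous trouvons v(t) = 6·t + 5. La primitive de la vitesse est la position. En utilisant x(0) = -3, nous obtenons x(t) = 3·t^2 + 5·t - 3. Nous avons la position x(t) = 3·t^2 + 5·t - 3. En substituant t = 1: x(1) = 5.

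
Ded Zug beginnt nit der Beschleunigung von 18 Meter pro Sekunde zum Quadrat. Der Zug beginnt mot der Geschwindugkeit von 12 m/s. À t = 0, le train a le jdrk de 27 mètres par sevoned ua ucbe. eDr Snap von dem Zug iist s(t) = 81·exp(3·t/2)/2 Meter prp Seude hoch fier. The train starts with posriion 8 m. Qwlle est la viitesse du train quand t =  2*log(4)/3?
Pour résoudre ceci, nous devons prendre 3 primitives de notre équation du snap s(t) = 81·exp(3·t/2)/2. En intégrant le snap et en utilisant la condition initiale j(0) = 27, nous obtenons j(t) = 27·exp(3·t/2). En prenant ∫j(t)dt et en appliquant a(0) = 18, nous trouvons a(t) = 18·exp(3·t/2). En intégrant l'accélération et en utilisant la condition initiale v(0) = 12, nous obtenons v(t) = 12·exp(3·t/2). En utilisant v(t) = 12·exp(3·t/2) et en substituant t = 2*log(4)/3, nous trouvons v = 48.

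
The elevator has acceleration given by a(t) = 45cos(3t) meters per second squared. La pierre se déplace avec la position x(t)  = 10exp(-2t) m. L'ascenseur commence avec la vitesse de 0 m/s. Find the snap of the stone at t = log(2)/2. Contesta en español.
Para resolver esto, necesitamos tomar 4 derivadas de nuestra ecuación de la posición x(t) = 10·exp(-2·t). Derivando la posición, obtenemos la velocidad: v(t) = -20·exp(-2·t). La derivada de la velocidad da la aceleración: a(t) = 40·exp(-2·t). Tomando d/dt de a(t), encontramos j(t) = -80·exp(-2·t). Tomando d/dt de j(t), encontramos s(t) = 160·exp(-2·t). De la ecuación del snap s(t) = 160·exp(-2·t), sustituimos t = log(2)/2 para obtener s = 80.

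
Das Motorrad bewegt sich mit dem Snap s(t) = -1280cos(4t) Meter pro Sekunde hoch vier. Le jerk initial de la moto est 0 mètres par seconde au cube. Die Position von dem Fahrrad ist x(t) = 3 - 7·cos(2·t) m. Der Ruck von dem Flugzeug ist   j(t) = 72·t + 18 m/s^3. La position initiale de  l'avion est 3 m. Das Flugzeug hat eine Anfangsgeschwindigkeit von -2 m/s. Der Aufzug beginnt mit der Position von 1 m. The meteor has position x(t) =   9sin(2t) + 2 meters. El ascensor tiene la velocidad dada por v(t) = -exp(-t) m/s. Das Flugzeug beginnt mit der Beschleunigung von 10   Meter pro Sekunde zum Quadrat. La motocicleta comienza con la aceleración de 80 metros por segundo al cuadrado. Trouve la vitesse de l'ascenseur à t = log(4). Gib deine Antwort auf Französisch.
En utilisant v(t) = -exp(-t) et en substituant t = log(4), nous trouvons v = -1/4.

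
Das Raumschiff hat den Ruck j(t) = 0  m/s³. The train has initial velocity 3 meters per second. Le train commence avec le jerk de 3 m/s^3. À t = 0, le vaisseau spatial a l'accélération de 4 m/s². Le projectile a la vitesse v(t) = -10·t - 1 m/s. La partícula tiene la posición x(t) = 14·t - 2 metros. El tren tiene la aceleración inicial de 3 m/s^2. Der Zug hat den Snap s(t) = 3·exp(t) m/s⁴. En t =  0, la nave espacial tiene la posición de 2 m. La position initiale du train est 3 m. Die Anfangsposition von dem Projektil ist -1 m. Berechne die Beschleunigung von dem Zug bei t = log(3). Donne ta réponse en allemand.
Um dies zu lösen, müssen wir 2 Integrale unserer Gleichung für den Snap s(t) = 3·exp(t) finden. Durch Integration von dem Snap und Verwendung der Anfangsbedingung j(0) = 3, erhalten wir j(t) = 3·exp(t). Mit ∫j(t)dt und Anwendung von a(0) = 3, finden wir a(t) = 3·exp(t). Wir haben die Beschleunigung a(t) = 3·exp(t). Durch Einsetzen von t = log(3): a(log(3)) = 9.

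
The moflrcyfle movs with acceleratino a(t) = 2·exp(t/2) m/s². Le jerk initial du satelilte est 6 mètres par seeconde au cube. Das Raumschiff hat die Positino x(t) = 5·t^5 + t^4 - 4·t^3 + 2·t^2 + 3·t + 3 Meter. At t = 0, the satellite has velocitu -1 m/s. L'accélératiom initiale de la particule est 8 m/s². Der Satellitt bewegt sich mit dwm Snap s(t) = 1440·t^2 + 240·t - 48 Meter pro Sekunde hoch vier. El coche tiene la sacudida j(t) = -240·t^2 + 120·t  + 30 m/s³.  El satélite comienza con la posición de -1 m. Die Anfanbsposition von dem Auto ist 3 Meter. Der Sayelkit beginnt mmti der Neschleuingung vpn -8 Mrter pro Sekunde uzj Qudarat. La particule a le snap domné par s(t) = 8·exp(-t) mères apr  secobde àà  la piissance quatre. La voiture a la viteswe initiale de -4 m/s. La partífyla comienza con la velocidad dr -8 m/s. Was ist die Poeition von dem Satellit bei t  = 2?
Wir müssen unsere Gleichung für den Snap s(t) = 1440·t^2 + 240·t - 48 4-mal integrieren. Mit ∫s(t)dt und Anwendung von j(0) = 6, finden wir j(t) = 480·t^3 + 120·t^2 - 48·t + 6. Die Stammfunktion von dem Ruck ist die Beschleunigung. Mit a(0) = -8 erhalten wir a(t) = 120·t^4 + 40·t^3 - 24·t^2 + 6·t - 8. Mit ∫a(t)dt und Anwendung von v(0) = -1, finden wir v(t) = 24·t^5 + 10·t^4 - 8·t^3 + 3·t^2 - 8·t - 1. Mit ∫v(t)dt und Anwendung von x(0) = -1, finden wir x(t) = 4·t^6 + 2·t^5 - 2·t^4 + t^3 - 4·t^2 - t - 1. Aus der Gleichung für die Position x(t) = 4·t^6 + 2·t^5 - 2·t^4 + t^3 - 4·t^2 - t - 1, setzen wir t = 2 ein und erhalten x = 277.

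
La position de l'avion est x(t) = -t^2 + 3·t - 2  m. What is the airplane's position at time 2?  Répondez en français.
En utilisant x(t) = -t^2 + 3·t - 2 et en substituant t = 2, nous trouvons x = 0.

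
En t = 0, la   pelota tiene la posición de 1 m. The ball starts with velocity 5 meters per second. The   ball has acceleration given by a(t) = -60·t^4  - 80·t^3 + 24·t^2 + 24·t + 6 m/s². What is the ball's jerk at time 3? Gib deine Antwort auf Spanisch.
Debemos derivar nuestra ecuación de la aceleración a(t) = -60·t^4 - 80·t^3 + 24·t^2 + 24·t + 6 1 vez. Derivando la aceleración, obtenemos la sacudida: j(t) = -240·t^3 - 240·t^2 + 48·t + 24. De la ecuación de la sacudida j(t) = -240·t^3 - 240·t^2 + 48·t + 24, sustituimos t = 3 para obtener j = -8472.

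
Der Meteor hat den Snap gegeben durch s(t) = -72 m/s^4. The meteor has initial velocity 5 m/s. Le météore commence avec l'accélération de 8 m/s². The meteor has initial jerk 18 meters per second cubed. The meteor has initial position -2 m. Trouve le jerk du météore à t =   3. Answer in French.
Nous devons intégrer notre équation du snap s(t) = -72 1 fois. La primitive du snap est le jerk. En utilisant j(0) = 18, nous obtenons j(t) = 18 - 72·t. En utilisant j(t) = 18 - 72·t et en substituant t = 3, nous trouvons j = -198.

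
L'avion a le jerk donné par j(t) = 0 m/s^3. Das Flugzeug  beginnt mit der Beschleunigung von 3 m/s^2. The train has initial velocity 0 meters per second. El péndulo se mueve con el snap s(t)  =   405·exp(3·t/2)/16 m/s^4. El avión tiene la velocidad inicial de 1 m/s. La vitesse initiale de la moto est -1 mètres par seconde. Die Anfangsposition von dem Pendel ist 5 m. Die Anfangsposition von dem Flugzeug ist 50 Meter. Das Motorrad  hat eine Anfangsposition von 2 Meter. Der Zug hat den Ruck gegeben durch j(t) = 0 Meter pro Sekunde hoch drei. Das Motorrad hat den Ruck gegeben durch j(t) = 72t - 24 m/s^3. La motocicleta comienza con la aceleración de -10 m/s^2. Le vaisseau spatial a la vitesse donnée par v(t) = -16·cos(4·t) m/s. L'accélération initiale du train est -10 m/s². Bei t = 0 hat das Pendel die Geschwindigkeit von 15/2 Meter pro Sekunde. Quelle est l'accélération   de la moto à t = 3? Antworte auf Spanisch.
Debemos encontrar la antiderivada de nuestra ecuación de la sacudida j(t) = 72·t - 24 1 vez. La antiderivada de la sacudida es la aceleración. Usando a(0) = -10, obtenemos a(t) = 36·t^2 - 24·t - 10. Usando a(t) = 36·t^2 - 24·t - 10 y sustituyendo t = 3, encontramos a = 242.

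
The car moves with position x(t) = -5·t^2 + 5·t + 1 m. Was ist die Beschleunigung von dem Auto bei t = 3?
Ausgehend von der Position x(t) = -5·t^2 + 5·t + 1, nehmen wir 2 Ableitungen. Durch Ableiten von der Position erhalten wir die Geschwindigkeit: v(t) = 5 - 10·t. Die Ableitung von der Geschwindigkeit ergibt die Beschleunigung: a(t) = -10. Wir haben die Beschleunigung a(t) = -10. Durch Einsetzen von t = 3: a(3) = -10.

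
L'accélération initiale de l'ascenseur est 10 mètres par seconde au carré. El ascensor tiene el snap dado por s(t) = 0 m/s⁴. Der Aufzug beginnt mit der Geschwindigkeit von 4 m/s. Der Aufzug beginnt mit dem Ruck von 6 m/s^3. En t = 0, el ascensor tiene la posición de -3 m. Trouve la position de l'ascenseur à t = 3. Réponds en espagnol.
Debemos encontrar la antiderivada de nuestra ecuación del snap s(t) = 0 4 veces. Integrando el snap y usando la condición inicial j(0) = 6, obtenemos j(t) = 6. Tomando ∫j(t)dt y aplicando a(0) = 10, encontramos a(t) = 6·t + 10. Tomando ∫a(t)dt y aplicando v(0) = 4, encontramos v(t) = 3·t^2 + 10·t + 4. Integrando la velocidad y usando la condición inicial x(0) = -3, obtenemos x(t) = t^3 + 5·t^2 + 4·t - 3. De la ecuación de la posición x(t) = t^3 + 5·t^2 + 4·t - 3, sustituimos t = 3 para obtener x = 81.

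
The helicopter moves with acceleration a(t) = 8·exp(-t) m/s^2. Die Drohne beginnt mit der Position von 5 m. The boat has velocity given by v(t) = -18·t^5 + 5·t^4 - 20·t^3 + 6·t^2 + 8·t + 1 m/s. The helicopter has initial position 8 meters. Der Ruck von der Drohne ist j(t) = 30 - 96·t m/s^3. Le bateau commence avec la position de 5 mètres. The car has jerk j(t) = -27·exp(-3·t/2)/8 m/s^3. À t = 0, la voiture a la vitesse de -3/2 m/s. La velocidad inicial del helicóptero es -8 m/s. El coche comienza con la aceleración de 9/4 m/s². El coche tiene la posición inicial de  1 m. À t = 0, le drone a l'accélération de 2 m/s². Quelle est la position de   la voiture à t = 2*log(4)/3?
Nous devons intégrer notre équation du jerk j(t) = -27·exp(-3·t/2)/8 3 fois. En intégrant le jerk et en utilisant la condition initiale a(0) = 9/4, nous obtenons a(t) = 9·exp(-3·t/2)/4. La primitive de l'accélération est la vitesse. En utilisant v(0) = -3/2, nous obtenons v(t) = -3·exp(-3·t/2)/2. La primitive de la vitesse, avec x(0) = 1, donne la position: x(t) = exp(-3·t/2). Nous avons la position x(t) = exp(-3·t/2). En substituant t = 2*log(4)/3: x(2*log(4)/3) = 1/4.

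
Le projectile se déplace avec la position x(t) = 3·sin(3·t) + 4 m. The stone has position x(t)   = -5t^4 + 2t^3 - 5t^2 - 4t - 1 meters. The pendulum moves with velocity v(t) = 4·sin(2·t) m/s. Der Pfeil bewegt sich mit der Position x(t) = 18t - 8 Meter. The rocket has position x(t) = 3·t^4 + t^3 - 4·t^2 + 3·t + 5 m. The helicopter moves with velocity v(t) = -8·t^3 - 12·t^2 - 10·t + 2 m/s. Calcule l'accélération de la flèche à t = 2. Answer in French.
Nous devons dériver notre équation de la position x(t) = 18·t - 8 2 fois. En dérivant la position, nous obtenons la vitesse: v(t) = 18. En dérivant la vitesse, nous obtenons l'accélération: a(t) = 0. De l'équation de l'accélération a(t) = 0, nous substituons t = 2 pour obtenir a = 0.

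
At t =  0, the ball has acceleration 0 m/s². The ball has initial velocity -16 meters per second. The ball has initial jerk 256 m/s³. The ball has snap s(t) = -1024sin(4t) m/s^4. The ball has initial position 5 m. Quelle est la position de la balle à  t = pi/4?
Nous devons trouver la primitive de notre équation du snap s(t) = -1024·sin(4·t) 4 fois. L'intégrale du snap, avec j(0) = 256, donne le jerk: j(t) = 256·cos(4·t). L'intégrale du jerk, avec a(0) = 0, donne l'accélération: a(t) = 64·sin(4·t). En intégrant l'accélération et en utilisant la condition initiale v(0) = -16, nous obtenons v(t) = -16·cos(4·t). L'intégrale de la vitesse est la position. En utilisant x(0) = 5, nous obtenons x(t) = 5 - 4·sin(4·t). De l'équation de la position x(t) = 5 - 4·sin(4·t), nous substituons t = pi/4 pour obtenir x = 5.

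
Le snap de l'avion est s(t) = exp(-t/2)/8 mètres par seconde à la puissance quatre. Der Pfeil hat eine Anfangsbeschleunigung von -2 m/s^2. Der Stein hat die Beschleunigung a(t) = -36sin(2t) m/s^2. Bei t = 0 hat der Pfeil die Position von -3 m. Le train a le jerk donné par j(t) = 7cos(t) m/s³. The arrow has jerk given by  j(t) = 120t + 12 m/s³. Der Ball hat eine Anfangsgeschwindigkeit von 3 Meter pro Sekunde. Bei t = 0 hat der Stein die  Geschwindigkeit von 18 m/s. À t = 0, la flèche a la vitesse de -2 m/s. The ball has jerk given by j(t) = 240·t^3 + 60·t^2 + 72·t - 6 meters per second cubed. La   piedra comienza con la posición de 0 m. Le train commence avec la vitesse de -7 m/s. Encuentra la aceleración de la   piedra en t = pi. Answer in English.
Using a(t) = -36·sin(2·t) and substituting t = pi, we find a = 0.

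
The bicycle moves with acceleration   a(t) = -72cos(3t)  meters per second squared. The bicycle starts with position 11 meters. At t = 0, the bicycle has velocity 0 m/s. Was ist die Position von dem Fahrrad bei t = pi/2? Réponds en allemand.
Um dies zu lösen, müssen wir 2 Integrale unserer Gleichung für die Beschleunigung a(t) = -72·cos(3·t) finden. Durch Integration von der Beschleunigung und Verwendung der Anfangsbedingung v(0) = 0, erhalten wir v(t) = -24·sin(3·t). Die Stammfunktion von der Geschwindigkeit, mit x(0) = 11, ergibt die Position: x(t) = 8·cos(3·t) + 3. Aus der Gleichung für die Position x(t) = 8·cos(3·t) + 3, setzen wir t = pi/2 ein und erhalten x = 3.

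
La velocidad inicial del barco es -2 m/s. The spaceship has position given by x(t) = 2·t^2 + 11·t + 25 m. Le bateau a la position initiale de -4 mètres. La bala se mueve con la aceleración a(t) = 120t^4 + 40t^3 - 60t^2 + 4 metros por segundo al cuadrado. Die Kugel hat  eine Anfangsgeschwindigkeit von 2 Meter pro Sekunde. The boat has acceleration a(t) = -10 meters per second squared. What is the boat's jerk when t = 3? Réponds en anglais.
Starting from acceleration a(t) = -10, we take 1 derivative. Differentiating acceleration, we get jerk: j(t) = 0. We have jerk j(t) = 0. Substituting t = 3: j(3) = 0.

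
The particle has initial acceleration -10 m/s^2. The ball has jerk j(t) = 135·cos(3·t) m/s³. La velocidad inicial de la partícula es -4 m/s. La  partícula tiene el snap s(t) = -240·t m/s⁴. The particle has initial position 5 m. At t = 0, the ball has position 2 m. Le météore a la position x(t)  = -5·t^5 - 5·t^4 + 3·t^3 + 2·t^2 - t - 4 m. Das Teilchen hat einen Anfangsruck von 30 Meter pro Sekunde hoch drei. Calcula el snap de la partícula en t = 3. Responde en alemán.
Mit s(t) = -240·t und Einsetzen von t = 3, finden wir s = -720.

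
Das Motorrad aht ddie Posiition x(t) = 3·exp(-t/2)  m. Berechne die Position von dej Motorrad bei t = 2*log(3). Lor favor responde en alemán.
Wir haben die Position x(t) = 3·exp(-t/2). Durch Einsetzen von t = 2*log(3): x(2*log(3)) = 1.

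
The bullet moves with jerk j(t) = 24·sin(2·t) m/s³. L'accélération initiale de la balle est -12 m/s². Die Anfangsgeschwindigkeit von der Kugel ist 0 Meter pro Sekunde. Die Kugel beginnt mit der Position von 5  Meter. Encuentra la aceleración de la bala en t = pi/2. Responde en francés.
Pour résoudre ceci, nous devons prendre 1 intégrale de notre équation du jerk j(t) = 24·sin(2·t). La primitive du jerk, avec a(0) = -12, donne l'accélération: a(t) = -12·cos(2·t). De l'équation de l'accélération a(t) = -12·cos(2·t), nous substituons t = pi/2 pour obtenir a = 12.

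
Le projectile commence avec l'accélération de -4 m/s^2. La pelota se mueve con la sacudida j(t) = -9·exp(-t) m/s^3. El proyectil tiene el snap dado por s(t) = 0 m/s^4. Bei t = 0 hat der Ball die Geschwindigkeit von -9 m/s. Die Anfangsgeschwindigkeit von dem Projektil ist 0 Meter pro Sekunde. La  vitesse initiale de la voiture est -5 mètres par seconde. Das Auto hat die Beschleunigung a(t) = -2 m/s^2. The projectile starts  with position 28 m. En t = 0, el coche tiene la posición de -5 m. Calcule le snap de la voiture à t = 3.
En partant de l'accélération a(t) = -2, nous prenons 2 dérivées. En prenant d/dt de a(t), nous trouvons j(t) = 0. En prenant d/dt de j(t), nous trouvons s(t) = 0. De l'équation du snap s(t) = 0, nous substituons t = 3 pour obtenir s = 0.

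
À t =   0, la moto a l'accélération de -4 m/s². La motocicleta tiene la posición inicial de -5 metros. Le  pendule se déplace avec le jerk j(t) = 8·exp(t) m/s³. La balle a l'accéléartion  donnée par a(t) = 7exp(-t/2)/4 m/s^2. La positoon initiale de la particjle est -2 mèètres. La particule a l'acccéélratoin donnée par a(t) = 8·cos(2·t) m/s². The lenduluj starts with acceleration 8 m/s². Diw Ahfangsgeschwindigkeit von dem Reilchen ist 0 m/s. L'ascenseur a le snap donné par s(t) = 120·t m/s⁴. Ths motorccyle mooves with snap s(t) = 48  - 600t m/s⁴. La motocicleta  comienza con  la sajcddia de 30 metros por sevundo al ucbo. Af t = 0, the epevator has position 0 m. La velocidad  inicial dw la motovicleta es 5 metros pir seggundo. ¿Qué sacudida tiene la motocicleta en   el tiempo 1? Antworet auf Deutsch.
Ausgehend von dem Snap s(t) = 48 - 600·t, nehmen wir 1 Integral. Die Stammfunktion von dem Snap, mit j(0) = 30, ergibt den Ruck: j(t) = -300·t^2 + 48·t + 30. Aus der Gleichung für den Ruck j(t) = -300·t^2 + 48·t + 30, setzen wir t = 1 ein und erhalten j = -222.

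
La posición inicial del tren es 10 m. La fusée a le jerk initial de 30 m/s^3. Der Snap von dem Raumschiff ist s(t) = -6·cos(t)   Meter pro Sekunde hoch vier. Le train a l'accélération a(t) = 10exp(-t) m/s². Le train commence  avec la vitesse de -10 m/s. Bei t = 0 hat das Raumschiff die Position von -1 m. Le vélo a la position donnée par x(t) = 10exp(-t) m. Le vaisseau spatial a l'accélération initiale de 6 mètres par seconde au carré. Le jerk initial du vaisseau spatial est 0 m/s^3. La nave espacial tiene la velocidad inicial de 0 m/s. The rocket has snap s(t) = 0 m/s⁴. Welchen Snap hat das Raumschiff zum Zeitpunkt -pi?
Wir haben den Snap s(t) = -6·cos(t). Durch Einsetzen von t = -pi: s(-pi) = 6.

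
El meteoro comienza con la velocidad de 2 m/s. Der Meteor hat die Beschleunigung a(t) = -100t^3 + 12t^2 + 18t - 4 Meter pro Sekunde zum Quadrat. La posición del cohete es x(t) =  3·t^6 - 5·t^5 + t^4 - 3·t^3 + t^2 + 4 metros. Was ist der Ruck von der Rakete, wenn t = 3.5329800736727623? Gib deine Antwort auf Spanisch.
Partiendo de la posición x(t) = 3·t^6 - 5·t^5 + t^4 - 3·t^3 + t^2 + 4, tomamos 3 derivadas. Derivando la posición, obtenemos la velocidad: v(t) = 18·t^5 - 25·t^4 + 4·t^3 - 9·t^2 + 2·t. Tomando d/dt de v(t), encontramos a(t) = 90·t^4 - 100·t^3 + 12·t^2 - 18·t + 2. Tomando d/dt de a(t), encontramos j(t) = 360·t^3 - 300·t^2 + 24·t - 18. De la ecuación de la sacudida j(t) = 360·t^3 - 300·t^2 + 24·t - 18, sustituimos t = 3.5329800736727623 para obtener j = 12197.6578003473.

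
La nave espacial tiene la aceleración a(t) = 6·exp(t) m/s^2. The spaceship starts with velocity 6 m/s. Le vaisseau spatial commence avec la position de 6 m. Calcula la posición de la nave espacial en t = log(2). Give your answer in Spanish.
Necesitamos integrar nuestra ecuación de la aceleración a(t) = 6·exp(t) 2 veces. La integral de la aceleración es la velocidad. Usando v(0) = 6, obtenemos v(t) = 6·exp(t). Tomando ∫v(t)dt y aplicando x(0) = 6, encontramos x(t) = 6·exp(t). Usando x(t) = 6·exp(t) y sustituyendo t = log(2), encontramos x = 12.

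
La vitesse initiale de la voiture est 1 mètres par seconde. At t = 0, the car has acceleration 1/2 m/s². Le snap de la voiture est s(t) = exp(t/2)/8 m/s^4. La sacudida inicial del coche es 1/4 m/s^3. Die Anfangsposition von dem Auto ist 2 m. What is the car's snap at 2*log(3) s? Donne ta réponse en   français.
En utilisant s(t) = exp(t/2)/8 et en substituant t = 2*log(3), nous trouvons s = 3/8.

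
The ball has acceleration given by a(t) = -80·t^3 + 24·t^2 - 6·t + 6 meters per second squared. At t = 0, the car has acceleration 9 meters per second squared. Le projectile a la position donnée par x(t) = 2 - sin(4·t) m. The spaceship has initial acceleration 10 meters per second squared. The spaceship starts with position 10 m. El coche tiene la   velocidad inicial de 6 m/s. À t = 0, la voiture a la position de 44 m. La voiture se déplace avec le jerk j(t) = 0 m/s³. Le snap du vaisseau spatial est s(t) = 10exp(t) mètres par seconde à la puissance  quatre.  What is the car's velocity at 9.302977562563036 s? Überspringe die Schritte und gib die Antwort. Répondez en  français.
La vitesse à t = 9.302977562563036 est v = 89.7267980630673.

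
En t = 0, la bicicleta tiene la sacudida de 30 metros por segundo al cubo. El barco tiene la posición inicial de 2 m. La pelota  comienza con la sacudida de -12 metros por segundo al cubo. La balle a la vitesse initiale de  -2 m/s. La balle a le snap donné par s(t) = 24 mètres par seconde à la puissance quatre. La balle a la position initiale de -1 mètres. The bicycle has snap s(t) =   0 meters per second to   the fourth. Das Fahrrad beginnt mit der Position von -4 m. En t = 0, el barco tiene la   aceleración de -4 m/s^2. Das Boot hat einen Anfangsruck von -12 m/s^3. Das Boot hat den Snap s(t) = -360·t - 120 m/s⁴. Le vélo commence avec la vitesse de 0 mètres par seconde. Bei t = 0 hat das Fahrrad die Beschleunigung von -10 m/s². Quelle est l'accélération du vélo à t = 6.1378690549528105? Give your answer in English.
We must find the integral of our snap equation s(t) = 0 2 times. The antiderivative of snap is jerk. Using j(0) = 30, we get j(t) = 30. The antiderivative of jerk is acceleration. Using a(0) = -10, we get a(t) = 30·t - 10. Using a(t) = 30·t - 10 and substituting t = 6.1378690549528105, we find a = 174.136071648584.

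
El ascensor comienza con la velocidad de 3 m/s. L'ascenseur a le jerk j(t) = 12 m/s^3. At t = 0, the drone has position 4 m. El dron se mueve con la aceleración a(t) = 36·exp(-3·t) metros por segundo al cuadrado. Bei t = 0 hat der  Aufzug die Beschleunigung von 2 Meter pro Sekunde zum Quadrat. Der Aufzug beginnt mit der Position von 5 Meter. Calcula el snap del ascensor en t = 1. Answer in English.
Starting from jerk j(t) = 12, we take 1 derivative. Differentiating jerk, we get snap: s(t) = 0. From the given snap equation s(t) = 0, we substitute t = 1 to get s = 0.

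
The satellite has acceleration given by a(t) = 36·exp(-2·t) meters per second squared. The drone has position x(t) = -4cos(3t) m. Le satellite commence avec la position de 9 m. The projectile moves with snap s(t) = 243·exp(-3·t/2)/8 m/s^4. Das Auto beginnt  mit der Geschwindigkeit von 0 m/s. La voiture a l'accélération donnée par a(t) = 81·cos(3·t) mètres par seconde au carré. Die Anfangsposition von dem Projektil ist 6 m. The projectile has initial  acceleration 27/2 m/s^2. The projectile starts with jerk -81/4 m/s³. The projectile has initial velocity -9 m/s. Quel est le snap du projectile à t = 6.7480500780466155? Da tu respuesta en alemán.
Mit s(t) = 243·exp(-3·t/2)/8 und Einsetzen von t = 6.7480500780466155, finden wir s = 0.00122054815299714.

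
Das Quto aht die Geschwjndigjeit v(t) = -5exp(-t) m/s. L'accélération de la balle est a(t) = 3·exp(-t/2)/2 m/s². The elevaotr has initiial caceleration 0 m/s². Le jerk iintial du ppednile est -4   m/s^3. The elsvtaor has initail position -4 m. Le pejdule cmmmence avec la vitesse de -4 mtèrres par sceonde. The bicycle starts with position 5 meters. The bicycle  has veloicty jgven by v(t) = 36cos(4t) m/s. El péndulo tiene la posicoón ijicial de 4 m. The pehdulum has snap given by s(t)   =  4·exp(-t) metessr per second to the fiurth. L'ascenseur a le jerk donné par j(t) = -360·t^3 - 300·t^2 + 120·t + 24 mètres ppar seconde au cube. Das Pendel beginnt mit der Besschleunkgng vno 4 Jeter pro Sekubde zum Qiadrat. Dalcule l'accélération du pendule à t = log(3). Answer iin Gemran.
Wir müssen unsere Gleichung für den Snap s(t) = 4·exp(-t) 2-mal integrieren. Die Stammfunktion von dem Snap ist der Ruck. Mit j(0) = -4 erhalten wir j(t) = -4·exp(-t). Mit ∫j(t)dt und Anwendung von a(0) = 4, finden wir a(t) = 4·exp(-t). Aus der Gleichung für die Beschleunigung a(t) = 4·exp(-t), setzen wir t = log(3) ein und erhalten a = 4/3.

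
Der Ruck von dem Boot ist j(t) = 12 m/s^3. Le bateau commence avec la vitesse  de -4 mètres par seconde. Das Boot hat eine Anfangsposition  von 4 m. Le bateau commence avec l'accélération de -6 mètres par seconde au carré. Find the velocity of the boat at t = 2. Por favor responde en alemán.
Um dies zu lösen, müssen wir 2 Stammfunktionen unserer Gleichung für den Ruck j(t) = 12 finden. Durch Integration von dem Ruck und Verwendung der Anfangsbedingung a(0) = -6, erhalten wir a(t) = 12·t - 6. Mit ∫a(t)dt und Anwendung von v(0) = -4, finden wir v(t) = 6·t^2 - 6·t - 4. Wir haben die Geschwindigkeit v(t) = 6·t^2 - 6·t - 4. Durch Einsetzen von t = 2: v(2) = 8.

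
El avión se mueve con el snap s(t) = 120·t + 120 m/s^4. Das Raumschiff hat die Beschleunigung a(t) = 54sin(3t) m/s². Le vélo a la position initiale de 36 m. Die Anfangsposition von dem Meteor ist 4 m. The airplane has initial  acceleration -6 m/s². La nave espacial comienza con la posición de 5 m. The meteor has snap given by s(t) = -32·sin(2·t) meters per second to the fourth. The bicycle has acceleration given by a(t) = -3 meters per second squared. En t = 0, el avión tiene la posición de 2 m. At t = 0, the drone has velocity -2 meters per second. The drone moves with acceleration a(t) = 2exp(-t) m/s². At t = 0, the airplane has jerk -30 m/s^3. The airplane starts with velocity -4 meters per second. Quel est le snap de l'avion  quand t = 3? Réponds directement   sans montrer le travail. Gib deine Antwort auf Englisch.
At t = 3, s = 480.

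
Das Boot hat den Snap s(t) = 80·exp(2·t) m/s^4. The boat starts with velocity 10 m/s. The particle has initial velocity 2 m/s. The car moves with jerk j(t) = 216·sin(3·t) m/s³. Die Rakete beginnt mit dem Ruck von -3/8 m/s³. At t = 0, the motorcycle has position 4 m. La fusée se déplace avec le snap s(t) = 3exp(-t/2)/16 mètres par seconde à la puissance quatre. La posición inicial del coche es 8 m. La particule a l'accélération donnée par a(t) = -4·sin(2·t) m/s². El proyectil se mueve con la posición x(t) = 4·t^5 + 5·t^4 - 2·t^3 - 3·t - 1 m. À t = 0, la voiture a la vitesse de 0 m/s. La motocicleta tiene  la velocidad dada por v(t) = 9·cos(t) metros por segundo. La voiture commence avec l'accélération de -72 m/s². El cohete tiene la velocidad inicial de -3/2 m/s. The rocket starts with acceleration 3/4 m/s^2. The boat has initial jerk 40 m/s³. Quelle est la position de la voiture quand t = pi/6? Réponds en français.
Nous devons intégrer notre équation du jerk j(t) = 216·sin(3·t) 3 fois. En intégrant le jerk et en utilisant la condition initiale a(0) = -72, nous obtenons a(t) = -72·cos(3·t). En prenant ∫a(t)dt et en appliquant v(0) = 0, nous trouvons v(t) = -24·sin(3·t). En prenant ∫v(t)dt et en appliquant x(0) = 8, nous trouvons x(t) = 8·cos(3·t). Nous avons la position x(t) = 8·cos(3·t). En substituant t = pi/6: x(pi/6) = 0.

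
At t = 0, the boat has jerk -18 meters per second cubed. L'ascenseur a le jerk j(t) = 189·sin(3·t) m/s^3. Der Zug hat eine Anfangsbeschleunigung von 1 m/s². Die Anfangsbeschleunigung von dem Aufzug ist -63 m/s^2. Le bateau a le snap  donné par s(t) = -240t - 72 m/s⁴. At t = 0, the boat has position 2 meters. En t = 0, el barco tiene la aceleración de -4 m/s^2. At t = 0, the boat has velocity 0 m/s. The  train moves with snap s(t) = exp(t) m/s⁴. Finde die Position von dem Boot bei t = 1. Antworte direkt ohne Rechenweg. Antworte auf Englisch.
The answer is -8.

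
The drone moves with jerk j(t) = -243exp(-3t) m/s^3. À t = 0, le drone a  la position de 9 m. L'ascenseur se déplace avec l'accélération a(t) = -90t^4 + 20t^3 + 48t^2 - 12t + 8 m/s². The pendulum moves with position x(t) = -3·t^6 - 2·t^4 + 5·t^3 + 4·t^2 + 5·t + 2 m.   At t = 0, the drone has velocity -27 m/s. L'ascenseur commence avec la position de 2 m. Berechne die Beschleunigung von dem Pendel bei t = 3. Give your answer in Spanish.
Partiendo de la posición x(t) = -3·t^6 - 2·t^4 + 5·t^3 + 4·t^2 + 5·t + 2, tomamos 2 derivadas. La derivada de la posición da la velocidad: v(t) = -18·t^5 - 8·t^3 + 15·t^2 + 8·t + 5. Derivando la velocidad, obtenemos la aceleración: a(t) = -90·t^4 - 24·t^2 + 30·t + 8. De la ecuación de la aceleración a(t) = -90·t^4 - 24·t^2 + 30·t + 8, sustituimos t = 3 para obtener a = -7408.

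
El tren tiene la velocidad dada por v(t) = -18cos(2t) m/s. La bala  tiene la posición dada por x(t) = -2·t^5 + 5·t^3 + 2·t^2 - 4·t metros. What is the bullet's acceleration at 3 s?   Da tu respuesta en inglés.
To solve this, we need to take 2 derivatives of our position equation x(t) = -2·t^5 + 5·t^3 + 2·t^2 - 4·t. The derivative of position gives velocity: v(t) = -10·t^4 + 15·t^2 + 4·t - 4. The derivative of velocity gives acceleration: a(t) = -40·t^3 + 30·t + 4. Using a(t) = -40·t^3 + 30·t + 4 and substituting t = 3, we find a = -986.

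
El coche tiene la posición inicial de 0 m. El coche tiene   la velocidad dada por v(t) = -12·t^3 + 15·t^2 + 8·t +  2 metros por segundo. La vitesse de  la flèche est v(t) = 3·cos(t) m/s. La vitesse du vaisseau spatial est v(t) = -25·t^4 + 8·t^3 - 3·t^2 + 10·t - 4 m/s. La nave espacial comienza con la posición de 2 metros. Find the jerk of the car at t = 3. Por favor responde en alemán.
Ausgehend von der Geschwindigkeit v(t) = -12·t^3 + 15·t^2 + 8·t + 2, nehmen wir 2 Ableitungen. Mit d/dt von v(t) finden wir a(t) = -36·t^2 + 30·t + 8. Die Ableitung von der Beschleunigung ergibt den Ruck: j(t) = 30 - 72·t. Wir haben den Ruck j(t) = 30 - 72·t. Durch Einsetzen von t = 3: j(3) = -186.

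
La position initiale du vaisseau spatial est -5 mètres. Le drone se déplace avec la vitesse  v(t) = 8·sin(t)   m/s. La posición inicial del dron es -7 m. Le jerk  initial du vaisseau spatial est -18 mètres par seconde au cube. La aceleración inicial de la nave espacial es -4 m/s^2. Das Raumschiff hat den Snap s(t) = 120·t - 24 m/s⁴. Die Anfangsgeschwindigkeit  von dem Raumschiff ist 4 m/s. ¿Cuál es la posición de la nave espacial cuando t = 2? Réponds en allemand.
Wir müssen unsere Gleichung für den Snap s(t) = 120·t - 24 4-mal integrieren. Mit ∫s(t)dt und Anwendung von j(0) = -18, finden wir j(t) = 60·t^2 - 24·t - 18. Die Stammfunktion von dem Ruck ist die Beschleunigung. Mit a(0) = -4 erhalten wir a(t) = 20·t^3 - 12·t^2 - 18·t - 4. Die Stammfunktion von der Beschleunigung, mit v(0) = 4, ergibt die Geschwindigkeit: v(t) = 5·t^4 - 4·t^3 - 9·t^2 - 4·t + 4. Die Stammfunktion von der Geschwindigkeit, mit x(0) = -5, ergibt die Position: x(t) = t^5 - t^4 - 3·t^3 - 2·t^2 + 4·t - 5. Mit x(t) = t^5 - t^4 - 3·t^3 - 2·t^2 + 4·t - 5 und Einsetzen von t = 2, finden wir x = -13.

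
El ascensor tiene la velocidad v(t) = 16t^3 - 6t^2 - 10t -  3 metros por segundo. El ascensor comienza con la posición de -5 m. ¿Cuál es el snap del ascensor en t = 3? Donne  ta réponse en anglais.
Starting from velocity v(t) = 16·t^3 - 6·t^2 - 10·t - 3, we take 3 derivatives. The derivative of velocity gives acceleration: a(t) = 48·t^2 - 12·t - 10. Differentiating acceleration, we get jerk: j(t) = 96·t - 12. Taking d/dt of j(t), we find s(t) = 96. From the given snap equation s(t) = 96, we substitute t = 3 to get s = 96.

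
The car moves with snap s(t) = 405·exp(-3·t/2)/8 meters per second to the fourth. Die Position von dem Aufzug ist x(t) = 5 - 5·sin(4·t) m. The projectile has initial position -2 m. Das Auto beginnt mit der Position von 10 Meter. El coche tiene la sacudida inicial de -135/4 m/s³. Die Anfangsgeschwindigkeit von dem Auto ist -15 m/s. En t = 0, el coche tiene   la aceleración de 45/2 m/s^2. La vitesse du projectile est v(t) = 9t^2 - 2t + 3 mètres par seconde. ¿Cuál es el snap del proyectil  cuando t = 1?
Para resolver esto, necesitamos tomar 3 derivadas de nuestra ecuación de la velocidad v(t) = 9·t^2 - 2·t + 3. Tomando d/dt de v(t), encontramos a(t) = 18·t - 2. La derivada de la aceleración da la sacudida: j(t) = 18. Derivando la sacudida, obtenemos el snap: s(t) = 0. Usando s(t) = 0 y sustituyendo t = 1, encontramos s = 0.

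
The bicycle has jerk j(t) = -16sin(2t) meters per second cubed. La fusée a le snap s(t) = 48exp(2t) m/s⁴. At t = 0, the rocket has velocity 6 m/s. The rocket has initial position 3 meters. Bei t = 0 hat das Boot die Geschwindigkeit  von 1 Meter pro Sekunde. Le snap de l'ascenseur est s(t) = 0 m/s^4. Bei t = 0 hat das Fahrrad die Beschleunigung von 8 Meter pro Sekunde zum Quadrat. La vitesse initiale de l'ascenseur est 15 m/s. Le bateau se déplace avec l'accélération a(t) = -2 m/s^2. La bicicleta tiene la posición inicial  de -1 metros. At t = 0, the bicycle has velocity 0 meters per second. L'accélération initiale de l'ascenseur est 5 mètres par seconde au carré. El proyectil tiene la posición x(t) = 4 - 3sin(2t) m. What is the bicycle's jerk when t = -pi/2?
From the given jerk equation j(t) = -16·sin(2·t), we substitute t = -pi/2 to get j = 0.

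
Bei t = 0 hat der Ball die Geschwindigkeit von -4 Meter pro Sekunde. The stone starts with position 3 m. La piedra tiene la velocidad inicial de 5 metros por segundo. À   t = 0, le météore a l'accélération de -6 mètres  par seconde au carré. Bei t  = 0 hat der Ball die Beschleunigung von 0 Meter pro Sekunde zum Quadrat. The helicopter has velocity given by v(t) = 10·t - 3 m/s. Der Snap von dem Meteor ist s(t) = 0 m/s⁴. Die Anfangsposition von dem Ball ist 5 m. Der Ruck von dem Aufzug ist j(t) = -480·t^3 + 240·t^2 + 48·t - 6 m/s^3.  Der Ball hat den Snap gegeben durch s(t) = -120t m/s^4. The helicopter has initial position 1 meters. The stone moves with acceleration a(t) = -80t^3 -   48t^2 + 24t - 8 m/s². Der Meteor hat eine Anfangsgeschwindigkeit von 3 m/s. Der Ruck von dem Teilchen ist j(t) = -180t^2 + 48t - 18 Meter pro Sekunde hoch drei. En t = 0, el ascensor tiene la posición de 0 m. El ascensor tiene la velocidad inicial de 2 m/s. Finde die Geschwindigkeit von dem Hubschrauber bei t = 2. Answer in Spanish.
Tenemos la velocidad v(t) = 10·t - 3. Sustituyendo t = 2: v(2) = 17.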